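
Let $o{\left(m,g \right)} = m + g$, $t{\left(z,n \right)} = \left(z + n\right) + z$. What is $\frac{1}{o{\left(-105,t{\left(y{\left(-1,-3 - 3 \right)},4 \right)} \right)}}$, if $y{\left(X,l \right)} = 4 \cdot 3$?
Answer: $- \frac{1}{77} \approx -0.012987$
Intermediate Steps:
$y{\left(X,l \right)} = 12$
$t{\left(z,n \right)} = n + 2 z$ ($t{\left(z,n \right)} = \left(n + z\right) + z = n + 2 z$)
$o{\left(m,g \right)} = g + m$
$\frac{1}{o{\left(-105,t{\left(y{\left(-1,-3 - 3 \right)},4 \right)} \right)}} = \frac{1}{\left(4 + 2 \cdot 12\right) - 105} = \frac{1}{\left(4 + 24\right) - 105} = \frac{1}{28 - 105} = \frac{1}{-77} = - \frac{1}{77}$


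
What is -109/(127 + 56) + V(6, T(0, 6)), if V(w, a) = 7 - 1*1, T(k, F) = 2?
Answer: 989/183 ≈ 5.4044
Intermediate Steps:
V(w, a) = 6 (V(w, a) = 7 - 1 = 6)
-109/(127 + 56) + V(6, T(0, 6)) = -109/(127 + 56) + 6 = -109/183 + 6 = 989/183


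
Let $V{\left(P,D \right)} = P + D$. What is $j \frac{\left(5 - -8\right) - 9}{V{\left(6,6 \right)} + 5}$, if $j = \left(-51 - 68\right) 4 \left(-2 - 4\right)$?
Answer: $672$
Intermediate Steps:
$V{\left(P,D \right)} = D + P$
$j = 2856$ ($j = - 119 \cdot 4 \left(-6\right) = \left(-119\right) \left(-24\right) = 2856$)
$j \frac{\left(5 - -8\right) - 9}{V{\left(6,6 \right)} + 5} = 2856 \frac{\left(5 - -8\right) - 9}{\left(6 + 6\right) + 5} = 2856 \frac{\left(5 + 8\right) - 9}{12 + 5} = 2856 \frac{13 - 9}{17} = 2856 \cdot 4 \cdot \frac{1}{17} = 2856 \cdot \frac{4}{17} = 672$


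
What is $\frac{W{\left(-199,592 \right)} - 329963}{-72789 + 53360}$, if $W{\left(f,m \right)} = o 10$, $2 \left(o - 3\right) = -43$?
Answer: $\frac{330148}{19429} \approx 16.993$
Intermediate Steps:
$o = - \frac{37}{2}$ ($o = 3 + \frac{1}{2} \left(-43\right) = 3 - \frac{43}{2} = - \frac{37}{2} \approx -18.5$)
$W{\left(f,m \right)} = -185$ ($W{\left(f,m \right)} = \left(- \frac{37}{2}\right) 10 = -185$)
$\frac{W{\left(-199,592 \right)} - 329963}{-72789 + 53360} = \frac{-185 - 329963}{-72789 + 53360} = - \frac{330148}{-19429} = \left(-330148\right) \left(- \frac{1}{19429}\right) = \frac{330148}{19429}$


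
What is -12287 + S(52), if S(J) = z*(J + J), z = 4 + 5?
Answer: -11351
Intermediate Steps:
z = 9
S(J) = 18*J (S(J) = 9*(J + J) = 9*(2*J) = 18*J)
-12287 + S(52) = -12287 + 18*52 = -12287 + 936 = -11351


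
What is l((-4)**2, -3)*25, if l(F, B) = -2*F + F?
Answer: -400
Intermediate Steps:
l(F, B) = -F
l((-4)**2, -3)*25 = -1*(-4)**2*25 = -1*16*25 = -16*25 = -400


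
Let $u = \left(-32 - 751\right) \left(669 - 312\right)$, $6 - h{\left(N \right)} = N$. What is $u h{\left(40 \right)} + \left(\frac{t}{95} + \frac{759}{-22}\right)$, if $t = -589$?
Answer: $\frac{95040133}{10} \approx 9.504 \cdot 10^{6}$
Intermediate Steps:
$h{\left(N \right)} = 6 - N$
$u = -279531$ ($u = \left(-783\right) 357 = -279531$)
$u h{\left(40 \right)} + \left(\frac{t}{95} + \frac{759}{-22}\right) = - 279531 \left(6 - 40\right) + \left(- \frac{589}{95} + \frac{759}{-22}\right) = - 279531 \left(6 - 40\right) + \left(\left(-589\right) \frac{1}{95} + 759 \left(- \frac{1}{22}\right)\right) = \left(-279531\right) \left(-34\right) - \frac{407}{10} = 9504054 - \frac{407}{10} = \frac{95040133}{10}$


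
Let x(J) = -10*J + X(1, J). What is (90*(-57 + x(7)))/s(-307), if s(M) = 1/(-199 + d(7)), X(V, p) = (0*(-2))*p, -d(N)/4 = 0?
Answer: 2274570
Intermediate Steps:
d(N) = 0 (d(N) = -4*0 = 0)
X(V, p) = 0 (X(V, p) = 0*p = 0)
x(J) = -10*J (x(J) = -10*J + 0 = -10*J)
s(M) = -1/199 (s(M) = 1/(-199 + 0) = 1/(-199) = -1/199)
(90*(-57 + x(7)))/s(-307) = (90*(-57 - 10*7))/(-1/199) = (90*(-57 - 70))*(-199) = (90*(-127))*(-199) = -11430*(-199) = 2274570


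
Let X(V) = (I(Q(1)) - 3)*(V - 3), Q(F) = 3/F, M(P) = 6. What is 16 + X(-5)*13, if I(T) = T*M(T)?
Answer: -1544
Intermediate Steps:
I(T) = 6*T (I(T) = T*6 = 6*T)
X(V) = -45 + 15*V (X(V) = (6*(3/1) - 3)*(V - 3) = (6*(3*1) - 3)*(-3 + V) = (6*3 - 3)*(-3 + V) = (18 - 3)*(-3 + V) = 15*(-3 + V) = -45 + 15*V)
16 + X(-5)*13 = 16 + (-45 + 15*(-5))*13 = 16 + (-45 - 75)*13 = 16 - 120*13 = 16 - 1560 = -1544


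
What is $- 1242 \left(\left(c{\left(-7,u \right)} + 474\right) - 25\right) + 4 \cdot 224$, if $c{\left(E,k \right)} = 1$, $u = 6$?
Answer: $-558004$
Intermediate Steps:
$- 1242 \left(\left(c{\left(-7,u \right)} + 474\right) - 25\right) + 4 \cdot 224 = - 1242 \left(\left(1 + 474\right) - 25\right) + 4 \cdot 224 = - 1242 \left(475 - 25\right) + 896 = \left(-1242\right) 450 + 896 = -558900 + 896 = -558004$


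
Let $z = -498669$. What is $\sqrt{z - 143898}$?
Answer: $i \sqrt{642567} \approx 801.6 i$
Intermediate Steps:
$\sqrt{z - 143898} = \sqrt{-498669 - 143898} = \sqrt{-642567} = i \sqrt{642567}$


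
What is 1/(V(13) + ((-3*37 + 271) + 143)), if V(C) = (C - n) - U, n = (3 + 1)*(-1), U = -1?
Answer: 1/321 ≈ 0.0031153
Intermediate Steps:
n = -4 (n = 4*(-1) = -4)
V(C) = 5 + C (V(C) = (C - 1*(-4)) - 1*(-1) = (C + 4) + 1 = (4 + C) + 1 = 5 + C)
1/(V(13) + ((-3*37 + 271) + 143)) = 1/((5 + 13) + ((-3*37 + 271) + 143)) = 1/(18 + ((-111 + 271) + 143)) = 1/(18 + (160 + 143)) = 1/(18 + 303) = 1/321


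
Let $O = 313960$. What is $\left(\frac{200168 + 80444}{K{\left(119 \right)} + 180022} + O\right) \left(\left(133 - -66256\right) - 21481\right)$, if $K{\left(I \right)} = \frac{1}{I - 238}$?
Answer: $\frac{302045739379854384}{21422617} \approx 1.4099 \cdot 10^{10}$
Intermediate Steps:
$K{\left(I \right)} = \frac{1}{-238 + I}$
$\left(\frac{200168 + 80444}{K{\left(119 \right)} + 180022} + O\right) \left(\left(133 - -66256\right) - 21481\right) = \left(\frac{200168 + 80444}{\frac{1}{-238 + 119} + 180022} + 313960\right) \left(\left(133 - -66256\right) - 21481\right) = \left(\frac{280612}{\frac{1}{-119} + 180022} + 313960\right) \left(\left(133 + 66256\right) - 21481\right) = \left(\frac{280612}{- \frac{1}{119} + 180022} + 313960\right) \left(66389 - 21481\right) = \left(\frac{280612}{\frac{21422617}{119}} + 313960\right) 44908 = \left(280612 \cdot \frac{119}{21422617} + 313960\right) 44908 = \left(\frac{33392828}{21422617} + 313960\right) 44908 = \frac{6725878226148}{21422617} \cdot 44908 = \frac{302045739379854384}{21422617}$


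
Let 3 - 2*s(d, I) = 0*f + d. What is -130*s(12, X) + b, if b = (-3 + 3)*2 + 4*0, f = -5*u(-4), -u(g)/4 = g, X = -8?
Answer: 585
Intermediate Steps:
u(g) = -4*g
f = -80 (f = -(-20)*(-4) = -5*16 = -80)
s(d, I) = 3/2 - d/2 (s(d, I) = 3/2 - (0*(-80) + d)/2 = 3/2 - (0 + d)/2 = 3/2 - d/2)
b = 0 (b = 0*2 + 0 = 0 + 0 = 0)
-130*s(12, X) + b = -130*(3/2 - ½*12) + 0 = -130*(3/2 - 6) + 0 = -130*(-9/2) + 0 = 585 + 0 = 585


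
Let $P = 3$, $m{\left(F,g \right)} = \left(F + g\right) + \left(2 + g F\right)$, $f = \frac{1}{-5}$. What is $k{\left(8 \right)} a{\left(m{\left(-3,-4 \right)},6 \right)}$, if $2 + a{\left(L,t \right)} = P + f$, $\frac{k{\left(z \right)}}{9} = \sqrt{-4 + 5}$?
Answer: $\frac{36}{5} \approx 7.2$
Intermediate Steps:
$f = - \frac{1}{5} \approx -0.2$
$m{\left(F,g \right)} = 2 + F + g + F g$ ($m{\left(F,g \right)} = \left(F + g\right) + \left(2 + F g\right) = 2 + F + g + F g$)
$k{\left(z \right)} = 9$ ($k{\left(z \right)} = 9 \sqrt{-4 + 5} = 9 \sqrt{1} = 9 \cdot 1 = 9$)
$a{\left(L,t \right)} = \frac{4}{5}$ ($a{\left(L,t \right)} = -2 + \left(3 - \frac{1}{5}\right) = -2 + \frac{14}{5} = \frac{4}{5}$)
$k{\left(8 \right)} a{\left(m{\left(-3,-4 \right)},6 \right)} = 9 \cdot \frac{4}{5} = \frac{36}{5}$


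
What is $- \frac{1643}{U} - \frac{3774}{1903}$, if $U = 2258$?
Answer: $- \frac{11648321}{4296974} \approx -2.7108$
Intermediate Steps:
$- \frac{1643}{U} - \frac{3774}{1903} = - \frac{1643}{2258} - \frac{3774}{1903} = - \frac{11648321}{4296974}$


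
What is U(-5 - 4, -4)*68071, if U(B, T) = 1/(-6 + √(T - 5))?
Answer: -136142/15 - 68071*I/15 ≈ -9076.1 - 4538.1*I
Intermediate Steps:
U(B, T) = 1/(-6 + √(-5 + T))
U(-5 - 4, -4)*68071 = 68071/(-6 + √(-5 - 4)) = 68071/(-6 + √(-9)) = 68071/(-6 + 3*I) = ((-6 - 3*I)/45)*68071 = 68071*(-6 - 3*I)/45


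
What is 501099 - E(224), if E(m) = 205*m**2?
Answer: -9784981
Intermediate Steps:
501099 - E(224) = 501099 - 205*224**2 = 501099 - 205*50176 = 501099 - 1*10286080 = 501099 - 10286080 = -9784981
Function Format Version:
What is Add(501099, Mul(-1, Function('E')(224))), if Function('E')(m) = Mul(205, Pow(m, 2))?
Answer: -9784981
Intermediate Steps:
Add(501099, Mul(-1, Function('E')(224))) = Add(501099, Mul(-1, Mul(205, Pow(224, 2)))) = Add(501099, Mul(-1, Mul(205, 50176))) = Add(501099, Mul(-1, 10286080)) = Add(501099, -10286080) = -9784981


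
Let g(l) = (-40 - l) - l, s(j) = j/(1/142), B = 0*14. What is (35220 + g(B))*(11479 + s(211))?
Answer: 1457894380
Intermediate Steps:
B = 0
s(j) = 142*j (s(j) = j/(1/142) = j*142 = 142*j)
g(l) = -40 - 2*l
(35220 + g(B))*(11479 + s(211)) = (35220 + (-40 - 2*0))*(11479 + 142*211) = (35220 + (-40 + 0))*(11479 + 29962) = (35220 - 40)*41441 = 35180*41441 = 1457894380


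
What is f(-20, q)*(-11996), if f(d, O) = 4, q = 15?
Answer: -47984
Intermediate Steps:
f(-20, q)*(-11996) = 4*(-11996) = -47984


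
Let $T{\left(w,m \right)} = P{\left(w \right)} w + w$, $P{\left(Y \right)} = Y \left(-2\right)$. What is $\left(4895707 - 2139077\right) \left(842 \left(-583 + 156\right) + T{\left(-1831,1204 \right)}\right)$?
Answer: $-19479690058810$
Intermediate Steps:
$P{\left(Y \right)} = - 2 Y$
$T{\left(w,m \right)} = w - 2 w^{2}$ ($T{\left(w,m \right)} = - 2 w w + w = - 2 w^{2} + w = w - 2 w^{2}$)
$\left(4895707 - 2139077\right) \left(842 \left(-583 + 156\right) + T{\left(-1831,1204 \right)}\right) = \left(4895707 - 2139077\right) \left(842 \left(-583 + 156\right) - 1831 \left(1 - -3662\right)\right) = 2756630 \left(842 \left(-427\right) - 1831 \left(1 + 3662\right)\right) = 2756630 \left(-359534 - 6706953\right) = 2756630 \left(-7066487\right) = -19479690058810$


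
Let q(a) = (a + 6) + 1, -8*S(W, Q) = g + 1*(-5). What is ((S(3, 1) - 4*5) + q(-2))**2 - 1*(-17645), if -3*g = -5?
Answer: 2571505/144 ≈ 17858.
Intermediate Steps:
g = 5/3 (g = -1/3*(-5) = 5/3 ≈ 1.6667)
S(W, Q) = 5/12 (S(W, Q) = -(5/3 + 1*(-5))/8 = -(5/3 - 5)/8 = -1/8*(-10/3) = 5/12)
q(a) = 7 + a (q(a) = (6 + a) + 1 = 7 + a)
((S(3, 1) - 4*5) + q(-2))**2 - 1*(-17645) = ((5/12 - 4*5) + (7 - 2))**2 - 1*(-17645) = ((5/12 - 20) + 5)**2 + 17645 = (-235/12 + 5)**2 + 17645 = (-175/12)**2 + 17645 = 30625/144 + 17645 = 2571505/144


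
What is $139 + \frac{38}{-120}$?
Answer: $\frac{8321}{60} \approx 138.68$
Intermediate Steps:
$139 + \frac{38}{-120} = 139 + 38 \left(- \frac{1}{120}\right) = 139 - \frac{19}{60} = \frac{8321}{60}$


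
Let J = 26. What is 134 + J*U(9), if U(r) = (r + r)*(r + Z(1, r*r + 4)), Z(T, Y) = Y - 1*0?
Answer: 44126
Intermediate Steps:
Z(T, Y) = Y (Z(T, Y) = Y + 0 = Y)
U(r) = 2*r*(4 + r + r**2) (U(r) = (r + r)*(r + (r*r + 4)) = (2*r)*(r + (r**2 + 4)) = (2*r)*(r + (4 + r**2)) = (2*r)*(4 + r + r**2) = 2*r*(4 + r + r**2))
134 + J*U(9) = 134 + 26*(2*9*(4 + 9 + 9**2)) = 134 + 26*(2*9*(4 + 9 + 81)) = 134 + 26*(2*9*94) = 134 + 26*1692 = 134 + 43992 = 44126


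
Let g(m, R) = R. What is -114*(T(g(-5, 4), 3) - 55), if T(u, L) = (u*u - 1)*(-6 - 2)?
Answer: 19950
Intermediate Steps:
T(u, L) = 8 - 8*u² (T(u, L) = (u² - 1)*(-8) = (-1 + u²)*(-8) = 8 - 8*u²)
-114*(T(g(-5, 4), 3) - 55) = -114*((8 - 8*4²) - 55) = -114*((8 - 8*16) - 55) = -114*((8 - 128) - 55) = -114*(-120 - 55) = -114*(-175) = 19950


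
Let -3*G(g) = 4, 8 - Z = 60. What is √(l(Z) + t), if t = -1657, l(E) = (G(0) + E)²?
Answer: √10687/3 ≈ 34.459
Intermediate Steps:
Z = -52 (Z = 8 - 1*60 = 8 - 60 = -52)
G(g) = -4/3 (G(g) = -⅓*4 = -4/3)
l(E) = (-4/3 + E)²
√(l(Z) + t) = √((-4 + 3*(-52))²/9 - 1657) = √((-4 - 156)²/9 - 1657) = √((⅑)*(-160)² - 1657) = √((⅑)*25600 - 1657) = √(25600/9 - 1657) = √(10687/9) = √10687/3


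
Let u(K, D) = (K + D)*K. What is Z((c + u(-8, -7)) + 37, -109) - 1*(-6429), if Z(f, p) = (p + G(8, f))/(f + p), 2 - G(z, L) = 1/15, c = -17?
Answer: 2987879/465 ≈ 6425.5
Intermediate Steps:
G(z, L) = 29/15 (G(z, L) = 2 - 1/15 = 29/15)
u(K, D) = K*(D + K) (u(K, D) = (D + K)*K = K*(D + K))
Z(f, p) = (29/15 + p)/(f + p) (Z(f, p) = (p + 29/15)/(f + p) = (29/15 + p)/(f + p))
Z((c + u(-8, -7)) + 37, -109) - 1*(-6429) = (29/15 - 109)/(((-17 - 8*(-7 - 8)) + 37) - 109) - 1*(-6429) = -1606/15/(((-17 - 8*(-15)) + 37) - 109) + 6429 = -1606/15/(((-17 + 120) + 37) - 109) + 6429 = -1606/15/((103 + 37) - 109) + 6429 = -1606/15/(140 - 109) + 6429 = -1606/15/31 + 6429 = (1/31)*(-1606/15) + 6429 = -1606/465 + 6429 = 2987879/465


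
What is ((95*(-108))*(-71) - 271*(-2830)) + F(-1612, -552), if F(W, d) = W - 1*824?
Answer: 1492954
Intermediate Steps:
F(W, d) = -824 + W (F(W, d) = W - 824 = -824 + W)
((95*(-108))*(-71) - 271*(-2830)) + F(-1612, -552) = ((95*(-108))*(-71) - 271*(-2830)) + (-824 - 1612) = (-10260*(-71) + 766930) - 2436 = (728460 + 766930) - 2436 = 1495390 - 2436 = 1492954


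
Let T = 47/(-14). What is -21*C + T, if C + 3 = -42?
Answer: 13183/14 ≈ 941.64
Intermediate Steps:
T = -47/14 (T = 47*(-1/14) = -47/14 ≈ -3.3571)
C = -45 (C = -3 - 42 = -45)
-21*C + T = -21*(-45) - 47/14 = 945 - 47/14 = 13183/14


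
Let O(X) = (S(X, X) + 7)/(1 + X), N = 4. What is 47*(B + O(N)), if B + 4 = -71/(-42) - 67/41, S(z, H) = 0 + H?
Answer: -705611/8610 ≈ -81.953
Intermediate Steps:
S(z, H) = H
O(X) = (7 + X)/(1 + X) (O(X) = (X + 7)/(1 + X) = (7 + X)/(1 + X))
B = -6791/1722 (B = -4 + (-71/(-42) - 67/41) = -4 + (-71*(-1/42) - 67*1/41) = -4 + (71/42 - 67/41) = -4 + 97/1722 = -6791/1722 ≈ -3.9437)
47*(B + O(N)) = 47*(-6791/1722 + (7 + 4)/(1 + 4)) = 47*(-6791/1722 + 11/5) = 47*(-15013/8610) = -705611/8610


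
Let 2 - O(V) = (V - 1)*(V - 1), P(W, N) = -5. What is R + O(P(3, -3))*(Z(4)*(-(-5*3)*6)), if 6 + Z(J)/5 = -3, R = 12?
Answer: 137712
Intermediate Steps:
Z(J) = -45 (Z(J) = -30 + 5*(-3) = -30 - 15 = -45)
O(V) = 2 - (-1 + V)² (O(V) = 2 - (V - 1)*(V - 1) = 2 - (-1 + V)*(-1 + V) = 2 - (-1 + V)²)
R + O(P(3, -3))*(Z(4)*(-(-5*3)*6)) = 12 + (2 - (-1 - 5)²)*(-(-45)*-5*3*6) = 12 + (2 - 1*(-6)²)*(-(-45)*(-15*6)) = 12 + (2 - 1*36)*(-(-45)*(-90)) = 12 + (2 - 36)*(-45*90) = 12 - 34*(-4050) = 12 + 137700 = 137712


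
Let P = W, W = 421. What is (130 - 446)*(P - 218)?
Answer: -64148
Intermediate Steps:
P = 421
(130 - 446)*(P - 218) = (130 - 446)*(421 - 218) = -316*203 = -64148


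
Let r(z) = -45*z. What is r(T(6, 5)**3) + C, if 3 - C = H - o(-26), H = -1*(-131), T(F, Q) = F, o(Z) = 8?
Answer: -9840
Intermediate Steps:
H = 131
C = -120 (C = 3 - (131 - 1*8) = 3 - (131 - 8) = 3 - 1*123 = 3 - 123 = -120)
r(T(6, 5)**3) + C = -45*6**3 - 120 = -45*216 - 120 = -9720 - 120 = -9840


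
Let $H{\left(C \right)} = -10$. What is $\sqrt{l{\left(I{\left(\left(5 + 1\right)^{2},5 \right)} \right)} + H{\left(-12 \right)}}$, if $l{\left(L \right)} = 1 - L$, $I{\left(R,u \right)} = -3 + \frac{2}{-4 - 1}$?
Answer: $\frac{2 i \sqrt{35}}{5} \approx 2.3664 i$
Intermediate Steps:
$I{\left(R,u \right)} = - \frac{17}{5}$ ($I{\left(R,u \right)} = -3 + \frac{2}{-5} = -3 + 2 \left(- \frac{1}{5}\right) = -3 - \frac{2}{5} = - \frac{17}{5}$)
$\sqrt{l{\left(I{\left(\left(5 + 1\right)^{2},5 \right)} \right)} + H{\left(-12 \right)}} = \sqrt{\left(1 - - \frac{17}{5}\right) - 10} = \sqrt{\left(1 + \frac{17}{5}\right) - 10} = \sqrt{\frac{22}{5} - 10} = \sqrt{- \frac{28}{5}} = \frac{2 i \sqrt{35}}{5}$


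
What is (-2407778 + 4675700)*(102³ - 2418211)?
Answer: -3077576957766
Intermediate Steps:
(-2407778 + 4675700)*(102³ - 2418211) = 2267922*(1061208 - 2418211) = 2267922*(-1357003) = -3077576957766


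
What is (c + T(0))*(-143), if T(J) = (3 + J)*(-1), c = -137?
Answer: 20020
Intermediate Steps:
T(J) = -3 - J
(c + T(0))*(-143) = (-137 + (-3 - 1*0))*(-143) = (-137 + (-3 + 0))*(-143) = (-137 - 3)*(-143) = -140*(-143) = 20020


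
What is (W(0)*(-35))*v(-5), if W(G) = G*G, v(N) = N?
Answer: 0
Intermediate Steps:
W(G) = G²
(W(0)*(-35))*v(-5) = (0²*(-35))*(-5) = (0*(-35))*(-5) = 0*(-5) = 0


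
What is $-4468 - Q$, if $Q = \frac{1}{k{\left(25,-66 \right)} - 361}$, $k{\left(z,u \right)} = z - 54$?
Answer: $- \frac{1742519}{390} \approx -4468.0$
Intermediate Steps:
$k{\left(z,u \right)} = -54 + z$
$Q = - \frac{1}{390}$ ($Q = \frac{1}{\left(-54 + 25\right) - 361} = \frac{1}{-29 - 361} = \frac{1}{-390} = - \frac{1}{390} \approx -0.0025641$)
$-4468 - Q = -4468 - - \frac{1}{390} = -4468 + \frac{1}{390} = - \frac{1742519}{390}$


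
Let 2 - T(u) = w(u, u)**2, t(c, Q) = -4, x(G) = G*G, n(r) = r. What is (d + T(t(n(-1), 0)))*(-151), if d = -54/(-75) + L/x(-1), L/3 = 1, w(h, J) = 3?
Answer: 12382/25 ≈ 495.28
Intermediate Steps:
x(G) = G**2
L = 3 (L = 3*1 = 3)
T(u) = -7 (T(u) = 2 - 1*3**2 = 2 - 1*9 = 2 - 9 = -7)
d = 93/25 (d = -54/(-75) + 3/((-1)**2) = -54*(-1/75) + 3/1 = 18/25 + 3*1 = 18/25 + 3 = 93/25 ≈ 3.7200)
(d + T(t(n(-1), 0)))*(-151) = (93/25 - 7)*(-151) = -82/25*(-151) = 12382/25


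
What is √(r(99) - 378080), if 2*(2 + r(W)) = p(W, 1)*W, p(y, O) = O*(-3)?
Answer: I*√1512922/2 ≈ 615.0*I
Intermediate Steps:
p(y, O) = -3*O
r(W) = -2 - 3*W/2 (r(W) = -2 + ((-3*1)*W)/2 = -2 + (-3*W)/2 = -2 - 3*W/2)
√(r(99) - 378080) = √((-2 - 3/2*99) - 378080) = √((-2 - 297/2) - 378080) = √(-301/2 - 378080) = √(-756461/2) = I*√1512922/2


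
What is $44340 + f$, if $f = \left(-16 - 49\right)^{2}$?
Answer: $48565$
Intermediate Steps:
$f = 4225$ ($f = \left(-65\right)^{2} = 4225$)
$44340 + f = 44340 + 4225 = 48565$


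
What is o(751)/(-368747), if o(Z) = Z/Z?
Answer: -1/368747 ≈ -2.7119e-6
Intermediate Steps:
o(Z) = 1
o(751)/(-368747) = 1/(-368747) = 1*(-1/368747) = -1/368747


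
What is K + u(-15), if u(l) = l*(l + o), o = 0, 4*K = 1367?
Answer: 2267/4 ≈ 566.75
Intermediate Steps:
K = 1367/4 (K = (1/4)*1367 = 1367/4 ≈ 341.75)
u(l) = l**2 (u(l) = l*(l + 0) = l*l = l**2)
K + u(-15) = 1367/4 + (-15)**2 = 1367/4 + 225 = 2267/4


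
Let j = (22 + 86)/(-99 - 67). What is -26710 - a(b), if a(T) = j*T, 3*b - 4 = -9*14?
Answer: -2219126/83 ≈ -26736.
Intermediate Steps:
b = -122/3 (b = 4/3 + (-9*14)/3 = 4/3 + (⅓)*(-126) = 4/3 - 42 = -122/3 ≈ -40.667)
j = -54/83 (j = 108/(-166) = 108*(-1/166) = -54/83 ≈ -0.65060)
a(T) = -54*T/83
-26710 - a(b) = -26710 - (-54)*(-122)/(83*3) = -26710 - 1*2196/83 = -26710 - 2196/83 = -2219126/83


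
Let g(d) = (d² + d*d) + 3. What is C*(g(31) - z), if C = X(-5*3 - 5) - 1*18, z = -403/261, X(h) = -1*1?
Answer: -9553732/261 ≈ -36604.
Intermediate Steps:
X(h) = -1
z = -403/261 (z = -403*1/261 = -403/261 ≈ -1.5441)
g(d) = 3 + 2*d² (g(d) = (d² + d²) + 3 = 2*d² + 3 = 3 + 2*d²)
C = -19 (C = -1 - 1*18 = -1 - 18 = -19)
C*(g(31) - z) = -19*((3 + 2*31²) - 1*(-403/261)) = -19*((3 + 2*961) + 403/261) = -19*((3 + 1922) + 403/261) = -19*(1925 + 403/261) = -19*502828/261 = -9553732/261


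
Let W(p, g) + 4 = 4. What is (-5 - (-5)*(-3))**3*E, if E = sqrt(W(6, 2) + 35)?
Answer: -8000*sqrt(35) ≈ -47329.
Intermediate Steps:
W(p, g) = 0 (W(p, g) = -4 + 4 = 0)
E = sqrt(35) (E = sqrt(0 + 35) = sqrt(35) ≈ 5.9161)
(-5 - (-5)*(-3))**3*E = (-5 - (-5)*(-3))**3*sqrt(35) = (-5 - 1*15)**3*sqrt(35) = (-5 - 15)**3*sqrt(35) = (-20)**3*sqrt(35) = -8000*sqrt(35)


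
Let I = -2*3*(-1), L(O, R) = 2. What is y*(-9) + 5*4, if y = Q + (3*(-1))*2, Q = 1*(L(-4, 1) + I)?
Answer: 2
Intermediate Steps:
I = 6 (I = -6*(-1) = 6)
Q = 8 (Q = 1*(2 + 6) = 1*8 = 8)
y = 2 (y = 8 + (3*(-1))*2 = 8 - 3*2 = 8 - 6 = 2)
y*(-9) + 5*4 = 2*(-9) + 5*4 = -18 + 20 = 2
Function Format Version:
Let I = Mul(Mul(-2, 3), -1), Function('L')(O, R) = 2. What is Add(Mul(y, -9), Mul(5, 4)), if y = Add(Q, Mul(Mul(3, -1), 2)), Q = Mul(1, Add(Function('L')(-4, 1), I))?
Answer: 2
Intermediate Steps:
I = 6 (I = Mul(-6, -1) = 6)
Q = 8 (Q = Mul(1, Add(2, 6)) = Mul(1, 8) = 8)
y = 2 (y = Add(8, Mul(Mul(3, -1), 2)) = Add(8, Mul(-3, 2)) = Add(8, -6) = 2)
Add(Mul(y, -9), Mul(5, 4)) = Add(Mul(2, -9), Mul(5, 4)) = Add(-18, 20) = 2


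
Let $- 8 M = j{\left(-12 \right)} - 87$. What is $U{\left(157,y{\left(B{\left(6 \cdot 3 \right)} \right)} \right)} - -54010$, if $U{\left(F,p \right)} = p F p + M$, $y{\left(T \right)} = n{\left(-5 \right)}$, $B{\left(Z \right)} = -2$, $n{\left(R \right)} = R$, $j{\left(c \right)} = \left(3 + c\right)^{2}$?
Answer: $\frac{231743}{4} \approx 57936.0$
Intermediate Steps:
$M = \frac{3}{4}$ ($M = - \frac{\left(3 - 12\right)^{2} - 87}{8} = - \frac{\left(-9\right)^{2} - 87}{8} = - \frac{81 - 87}{8} = \left(- \frac{1}{8}\right) \left(-6\right) = \frac{3}{4} \approx 0.75$)
$y{\left(T \right)} = -5$
$U{\left(F,p \right)} = \frac{3}{4} + F p^{2}$ ($U{\left(F,p \right)} = p F p + \frac{3}{4} = F p p + \frac{3}{4} = F p^{2} + \frac{3}{4} = \frac{3}{4} + F p^{2}$)
$U{\left(157,y{\left(B{\left(6 \cdot 3 \right)} \right)} \right)} - -54010 = \left(\frac{3}{4} + 157 \left(-5\right)^{2}\right) - -54010 = \left(\frac{3}{4} + 157 \cdot 25\right) + 54010 = \left(\frac{3}{4} + 3925\right) + 54010 = \frac{15703}{4} + 54010 = \frac{231743}{4}$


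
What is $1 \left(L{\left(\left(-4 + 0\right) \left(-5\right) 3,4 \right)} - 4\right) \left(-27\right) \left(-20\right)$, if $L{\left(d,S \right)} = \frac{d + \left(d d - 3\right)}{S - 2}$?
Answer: $985230$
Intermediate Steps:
$L{\left(d,S \right)} = \frac{-3 + d + d^{2}}{-2 + S}$ ($L{\left(d,S \right)} = \frac{d + \left(d^{2} - 3\right)}{-2 + S} = \frac{d + \left(-3 + d^{2}\right)}{-2 + S} = \frac{-3 + d + d^{2}}{-2 + S}$)
$1 \left(L{\left(\left(-4 + 0\right) \left(-5\right) 3,4 \right)} - 4\right) \left(-27\right) \left(-20\right) = 1 \left(\frac{-3 + \left(-4 + 0\right) \left(-5\right) 3 + \left(\left(-4 + 0\right) \left(-5\right) 3\right)^{2}}{-2 + 4} - 4\right) \left(-27\right) \left(-20\right) = 1 \left(\frac{-3 + \left(-4\right) \left(-5\right) 3 + \left(\left(-4\right) \left(-5\right) 3\right)^{2}}{2} - 4\right) \left(-27\right) \left(-20\right) = 1 \left(\frac{-3 + 20 \cdot 3 + \left(20 \cdot 3\right)^{2}}{2} - 4\right) \left(-27\right) \left(-20\right) = 1 \left(\frac{-3 + 60 + 60^{2}}{2} - 4\right) \left(-27\right) \left(-20\right) = 1 \left(\frac{-3 + 60 + 3600}{2} - 4\right) \left(-27\right) \left(-20\right) = 1 \left(\frac{1}{2} \cdot 3657 - 4\right) \left(-27\right) \left(-20\right) = 1 \left(\frac{3657}{2} - 4\right) \left(-27\right) \left(-20\right) = 1 \cdot \frac{3649}{2} \left(-27\right) \left(-20\right) = \frac{3649}{2} \left(-27\right) \left(-20\right) = \left(- \frac{98523}{2}\right) \left(-20\right) = 985230$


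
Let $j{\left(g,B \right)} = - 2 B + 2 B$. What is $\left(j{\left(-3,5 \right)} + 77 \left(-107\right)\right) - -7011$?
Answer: $-1228$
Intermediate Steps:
$j{\left(g,B \right)} = 0$
$\left(j{\left(-3,5 \right)} + 77 \left(-107\right)\right) - -7011 = \left(0 + 77 \left(-107\right)\right) - -7011 = \left(0 - 8239\right) + 7011 = -8239 + 7011 = -1228$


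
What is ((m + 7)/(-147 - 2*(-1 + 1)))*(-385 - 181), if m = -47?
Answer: -22640/147 ≈ -154.01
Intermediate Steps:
((m + 7)/(-147 - 2*(-1 + 1)))*(-385 - 181) = ((-47 + 7)/(-147 - 2*(-1 + 1)))*(-385 - 181) = -40/(-147 - 2*0)*(-566) = -40/(-147 + 0)*(-566) = -40/(-147)*(-566) = -40*(-1/147)*(-566) = (40/147)*(-566) = -22640/147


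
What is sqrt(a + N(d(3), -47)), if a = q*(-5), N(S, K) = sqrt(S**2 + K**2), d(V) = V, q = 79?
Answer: sqrt(-395 + sqrt(2218)) ≈ 18.652*I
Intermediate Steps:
N(S, K) = sqrt(K**2 + S**2)
a = -395 (a = 79*(-5) = -395)
sqrt(a + N(d(3), -47)) = sqrt(-395 + sqrt((-47)**2 + 3**2)) = sqrt(-395 + sqrt(2209 + 9)) = sqrt(-395 + sqrt(2218))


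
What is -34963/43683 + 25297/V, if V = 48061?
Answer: -575307892/2099448663 ≈ -0.27403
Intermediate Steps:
-34963/43683 + 25297/V = -34963/43683 + 25297/48061 = -575307892/2099448663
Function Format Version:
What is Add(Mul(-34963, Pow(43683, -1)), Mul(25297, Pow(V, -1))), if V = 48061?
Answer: Rational(-575307892, 2099448663) ≈ -0.27403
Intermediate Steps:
Add(Mul(-34963, Pow(43683, -1)), Mul(25297, Pow(V, -1))) = Add(Mul(-34963, Pow(43683, -1)), Mul(25297, Pow(48061, -1))) = Add(Mul(-34963, Rational(1, 43683)), Mul(25297, Rational(1, 48061))) = Add(Rational(-34963, 43683), Rational(25297, 48061)) = Rational(-575307892, 2099448663)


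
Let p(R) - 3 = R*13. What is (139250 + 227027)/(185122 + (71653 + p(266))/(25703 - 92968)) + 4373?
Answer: 54477916754973/12452156216 ≈ 4375.0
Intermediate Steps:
p(R) = 3 + 13*R (p(R) = 3 + R*13 = 3 + 13*R)
(139250 + 227027)/(185122 + (71653 + p(266))/(25703 - 92968)) + 4373 = (139250 + 227027)/(185122 + (71653 + (3 + 13*266))/(25703 - 92968)) + 4373 = 366277/(185122 + (71653 + (3 + 3458))/(-67265)) + 4373 = 366277/(185122 + (71653 + 3461)*(-1/67265)) + 4373 = 366277/(185122 + 75114*(-1/67265)) + 4373 = 366277/(185122 - 75114/67265) + 4373 = 366277/(12452156216/67265) + 4373 = 366277*(67265/12452156216) + 4373 = 24637622405/12452156216 + 4373 = 54477916754973/12452156216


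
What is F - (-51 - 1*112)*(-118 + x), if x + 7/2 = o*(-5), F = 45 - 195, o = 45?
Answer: -113259/2 ≈ -56630.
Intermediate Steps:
F = -150
x = -457/2 (x = -7/2 + 45*(-5) = -7/2 - 225 = -457/2 ≈ -228.50)
F - (-51 - 1*112)*(-118 + x) = -150 - (-51 - 1*112)*(-118 - 457/2) = -150 - (-51 - 112)*(-693)/2 = -150 - (-163)*(-693)/2 = -150 - 1*112959/2 = -150 - 112959/2 = -113259/2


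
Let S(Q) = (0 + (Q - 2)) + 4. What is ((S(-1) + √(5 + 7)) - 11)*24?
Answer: -240 + 48*√3 ≈ -156.86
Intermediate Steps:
S(Q) = 2 + Q (S(Q) = (0 + (-2 + Q)) + 4 = (-2 + Q) + 4 = 2 + Q)
((S(-1) + √(5 + 7)) - 11)*24 = (((2 - 1) + √(5 + 7)) - 11)*24 = ((1 + √12) - 11)*24 = ((1 + 2*√3) - 11)*24 = (-10 + 2*√3)*24 = -240 + 48*√3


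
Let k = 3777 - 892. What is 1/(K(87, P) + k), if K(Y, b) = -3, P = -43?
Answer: 1/2882 ≈ 0.00034698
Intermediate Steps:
k = 2885
1/(K(87, P) + k) = 1/(-3 + 2885) = 1/2882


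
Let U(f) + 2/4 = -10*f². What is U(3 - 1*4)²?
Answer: 441/4 ≈ 110.25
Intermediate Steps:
U(f) = -½ - 10*f²
U(3 - 1*4)² = (-½ - 10*(3 - 1*4)²)² = (-½ - 10*(3 - 4)²)² = (-½ - 10*(-1)²)² = (-½ - 10*1)² = (-½ - 10)² = (-21/2)² = 441/4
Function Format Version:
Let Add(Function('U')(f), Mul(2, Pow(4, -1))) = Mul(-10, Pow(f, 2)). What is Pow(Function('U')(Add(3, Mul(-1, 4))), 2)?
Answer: Rational(441, 4) ≈ 110.25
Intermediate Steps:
Function('U')(f) = Add(Rational(-1, 2), Mul(-10, Pow(f, 2)))
Pow(Function('U')(Add(3, Mul(-1, 4))), 2) = Pow(Add(Rational(-1, 2), Mul(-10, Pow(Add(3, Mul(-1, 4)), 2))), 2) = Pow(Add(Rational(-1, 2), Mul(-10, Pow(Add(3, -4), 2))), 2) = Pow(Add(Rational(-1, 2), Mul(-10, Pow(-1, 2))), 2) = Pow(Add(Rational(-1, 2), Mul(-10, 1)), 2) = Pow(Add(Rational(-1, 2), -10), 2) = Pow(Rational(-21, 2), 2) = Rational(441, 4)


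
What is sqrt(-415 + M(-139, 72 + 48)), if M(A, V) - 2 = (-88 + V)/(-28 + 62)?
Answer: I*sqrt(119085)/17 ≈ 20.299*I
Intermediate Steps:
M(A, V) = -10/17 + V/34 (M(A, V) = 2 + (-88 + V)/(-28 + 62) = 2 + (-88 + V)/34 = 2 + (-88 + V)*(1/34) = 2 + (-44/17 + V/34) = -10/17 + V/34)
sqrt(-415 + M(-139, 72 + 48)) = sqrt(-415 + (-10/17 + (72 + 48)/34)) = sqrt(-415 + (-10/17 + (1/34)*120)) = sqrt(-415 + (-10/17 + 60/17)) = sqrt(-415 + 50/17) = sqrt(-7005/17) = I*sqrt(119085)/17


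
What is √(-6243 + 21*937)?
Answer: √13434 ≈ 115.91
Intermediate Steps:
√(-6243 + 21*937) = √(-6243 + 19677) = √13434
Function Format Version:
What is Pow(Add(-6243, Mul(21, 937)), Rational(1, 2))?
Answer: Pow(13434, Rational(1, 2)) ≈ 115.91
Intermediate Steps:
Pow(Add(-6243, Mul(21, 937)), Rational(1, 2)) = Pow(Add(-6243, 19677), Rational(1, 2)) = Pow(13434, Rational(1, 2))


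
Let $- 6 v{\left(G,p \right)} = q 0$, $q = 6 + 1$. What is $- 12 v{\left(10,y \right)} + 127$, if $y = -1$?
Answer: $127$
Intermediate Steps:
$q = 7$
$v{\left(G,p \right)} = 0$ ($v{\left(G,p \right)} = - \frac{7 \cdot 0}{6} = \left(- \frac{1}{6}\right) 0 = 0$)
$- 12 v{\left(10,y \right)} + 127 = \left(-12\right) 0 + 127 = 0 + 127 = 127$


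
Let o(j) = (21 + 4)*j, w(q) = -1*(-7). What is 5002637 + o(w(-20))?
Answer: 5002812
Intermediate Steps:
w(q) = 7
o(j) = 25*j
5002637 + o(w(-20)) = 5002637 + 25*7 = 5002637 + 175 = 5002812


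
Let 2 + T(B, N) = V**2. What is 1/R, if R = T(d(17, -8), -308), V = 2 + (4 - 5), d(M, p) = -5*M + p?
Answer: -1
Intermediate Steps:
d(M, p) = p - 5*M
V = 1 (V = 2 - 1 = 1)
T(B, N) = -1 (T(B, N) = -2 + 1**2 = -2 + 1 = -1)
R = -1
1/R = 1/(-1) = -1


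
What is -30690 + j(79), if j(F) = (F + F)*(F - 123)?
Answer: -37642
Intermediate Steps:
j(F) = 2*F*(-123 + F) (j(F) = (2*F)*(-123 + F) = 2*F*(-123 + F))
-30690 + j(79) = -30690 + 2*79*(-123 + 79) = -30690 + 2*79*(-44) = -30690 - 6952 = -37642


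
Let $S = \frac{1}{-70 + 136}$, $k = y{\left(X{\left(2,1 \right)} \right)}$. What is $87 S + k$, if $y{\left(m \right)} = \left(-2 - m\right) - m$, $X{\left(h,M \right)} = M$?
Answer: $- \frac{59}{22} \approx -2.6818$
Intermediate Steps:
$y{\left(m \right)} = -2 - 2 m$
$k = -4$ ($k = -2 - 2 = -4$)
$S = \frac{1}{66} \approx 0.015152$
$87 S + k = 87 \cdot \frac{1}{66} - 4 = \frac{29}{22} - 4 = - \frac{59}{22}$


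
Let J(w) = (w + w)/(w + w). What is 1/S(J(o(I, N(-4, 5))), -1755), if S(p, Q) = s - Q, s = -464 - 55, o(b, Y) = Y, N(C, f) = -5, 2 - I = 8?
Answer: 1/1236 ≈ 0.00080906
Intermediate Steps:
I = -6 (I = 2 - 1*8 = 2 - 8 = -6)
J(w) = 1 (J(w) = (2*w)/((2*w)) = (2*w)*(1/(2*w)) = 1)
s = -519
S(p, Q) = -519 - Q
1/S(J(o(I, N(-4, 5))), -1755) = 1/(-519 - 1*(-1755)) = 1/(-519 + 1755) = 1/1236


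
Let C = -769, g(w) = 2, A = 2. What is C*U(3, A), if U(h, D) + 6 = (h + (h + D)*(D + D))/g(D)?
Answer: -8459/2 ≈ -4229.5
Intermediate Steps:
U(h, D) = -6 + h/2 + D*(D + h) (U(h, D) = -6 + (h + (h + D)*(D + D))/2 = -6 + (h + (D + h)*(2*D))*(½) = -6 + (h + 2*D*(D + h))*(½) = -6 + (h/2 + D*(D + h)) = -6 + h/2 + D*(D + h))
C*U(3, A) = -769*(-6 + 2² + (½)*3 + 2*3) = -769*(-6 + 4 + 3/2 + 6) = -769*11/2 = -8459/2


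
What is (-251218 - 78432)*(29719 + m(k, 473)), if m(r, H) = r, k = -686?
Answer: -9570728450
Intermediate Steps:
(-251218 - 78432)*(29719 + m(k, 473)) = (-251218 - 78432)*(29719 - 686) = -329650*29033 = -9570728450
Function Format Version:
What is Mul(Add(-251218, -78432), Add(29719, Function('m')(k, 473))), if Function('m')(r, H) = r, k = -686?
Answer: -9570728450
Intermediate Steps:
Mul(Add(-251218, -78432), Add(29719, Function('m')(k, 473))) = Mul(Add(-251218, -78432), Add(29719, -686)) = Mul(-329650, 29033) = -9570728450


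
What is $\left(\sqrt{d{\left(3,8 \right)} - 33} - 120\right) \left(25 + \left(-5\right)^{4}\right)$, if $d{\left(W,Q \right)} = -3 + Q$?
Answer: $-78000 + 1300 i \sqrt{7} \approx -78000.0 + 3439.5 i$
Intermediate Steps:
$\left(\sqrt{d{\left(3,8 \right)} - 33} - 120\right) \left(25 + \left(-5\right)^{4}\right) = \left(\sqrt{\left(-3 + 8\right) - 33} - 120\right) \left(25 + \left(-5\right)^{4}\right) = \left(\sqrt{5 - 33} - 120\right) \left(25 + 625\right) = \left(\sqrt{-28} - 120\right) 650 = \left(2 i \sqrt{7} - 120\right) 650 = \left(-120 + 2 i \sqrt{7}\right) 650 = -78000 + 1300 i \sqrt{7}$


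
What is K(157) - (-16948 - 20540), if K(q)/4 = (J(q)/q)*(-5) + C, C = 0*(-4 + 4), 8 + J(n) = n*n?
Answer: 5392796/157 ≈ 34349.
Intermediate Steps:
J(n) = -8 + n² (J(n) = -8 + n*n = -8 + n²)
C = 0 (C = 0*0 = 0)
K(q) = -20*(-8 + q²)/q (K(q) = 4*(((-8 + q²)/q)*(-5) + 0) = 4*(-5*(-8 + q²)/q + 0) = 4*(-5*(-8 + q²)/q) = -20*(-8 + q²)/q)
K(157) - (-16948 - 20540) = (-20*157 + 160/157) - (-16948 - 20540) = (-3140 + 160*(1/157)) - 1*(-37488) = (-3140 + 160/157) + 37488 = -492820/157 + 37488 = 5392796/157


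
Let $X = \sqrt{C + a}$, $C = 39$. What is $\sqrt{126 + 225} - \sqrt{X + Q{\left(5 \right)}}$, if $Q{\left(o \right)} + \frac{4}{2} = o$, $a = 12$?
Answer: $- \sqrt{3 + \sqrt{51}} + 3 \sqrt{39} \approx 15.55$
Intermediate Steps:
$Q{\left(o \right)} = -2 + o$
$X = \sqrt{51}$ ($X = \sqrt{39 + 12} = \sqrt{51} \approx 7.1414$)
$\sqrt{126 + 225} - \sqrt{X + Q{\left(5 \right)}} = \sqrt{126 + 225} - \sqrt{\sqrt{51} + \left(-2 + 5\right)} = \sqrt{351} - \sqrt{\sqrt{51} + 3} = 3 \sqrt{39} - \sqrt{3 + \sqrt{51}} = - \sqrt{3 + \sqrt{51}} + 3 \sqrt{39}$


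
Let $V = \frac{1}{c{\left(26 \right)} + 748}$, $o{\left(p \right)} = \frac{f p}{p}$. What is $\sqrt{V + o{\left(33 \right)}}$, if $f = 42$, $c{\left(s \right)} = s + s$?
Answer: $\frac{\sqrt{67202}}{40} \approx 6.4808$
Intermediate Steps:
$c{\left(s \right)} = 2 s$
$o{\left(p \right)} = 42$ ($o{\left(p \right)} = \frac{42 p}{p} = 42$)
$V = \frac{1}{800}$ ($V = \frac{1}{2 \cdot 26 + 748} = \frac{1}{52 + 748} = \frac{1}{800} \approx 0.00125$)
$\sqrt{V + o{\left(33 \right)}} = \sqrt{\frac{1}{800} + 42} = \sqrt{\frac{33601}{800}} = \frac{\sqrt{67202}}{40}$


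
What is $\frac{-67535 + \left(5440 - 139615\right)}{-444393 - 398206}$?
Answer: $\frac{201710}{842599} \approx 0.23939$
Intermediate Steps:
$\frac{-67535 + \left(5440 - 139615\right)}{-444393 - 398206} = \frac{-67535 + \left(5440 - 139615\right)}{-842599} = \left(-67535 - 134175\right) \left(- \frac{1}{842599}\right) = \left(-201710\right) \left(- \frac{1}{842599}\right) = \frac{201710}{842599}$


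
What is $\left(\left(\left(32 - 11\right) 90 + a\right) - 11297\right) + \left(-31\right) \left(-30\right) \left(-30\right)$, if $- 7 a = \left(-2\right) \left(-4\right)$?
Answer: $- \frac{261157}{7} \approx -37308.0$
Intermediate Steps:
$a = - \frac{8}{7}$ ($a = - \frac{\left(-2\right) \left(-4\right)}{7} = \left(- \frac{1}{7}\right) 8 = - \frac{8}{7} \approx -1.1429$)
$\left(\left(\left(32 - 11\right) 90 + a\right) - 11297\right) + \left(-31\right) \left(-30\right) \left(-30\right) = \left(\left(\left(32 - 11\right) 90 - \frac{8}{7}\right) - 11297\right) + \left(-31\right) \left(-30\right) \left(-30\right) = \left(\left(21 \cdot 90 - \frac{8}{7}\right) - 11297\right) + 930 \left(-30\right) = \left(\left(1890 - \frac{8}{7}\right) - 11297\right) - 27900 = \left(\frac{13222}{7} - 11297\right) - 27900 = - \frac{65857}{7} - 27900 = - \frac{261157}{7}$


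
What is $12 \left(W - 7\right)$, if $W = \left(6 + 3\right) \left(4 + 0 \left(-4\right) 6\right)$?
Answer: $348$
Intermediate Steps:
$W = 36$ ($W = 9 \left(4 + 0 \cdot 6\right) = 9 \left(4 + 0\right) = 9 \cdot 4 = 36$)
$12 \left(W - 7\right) = 12 \left(36 - 7\right) = 12 \cdot 29 = 348$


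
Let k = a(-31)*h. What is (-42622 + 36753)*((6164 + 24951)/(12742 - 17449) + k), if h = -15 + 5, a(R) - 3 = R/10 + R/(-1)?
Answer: 8718857282/4707 ≈ 1.8523e+6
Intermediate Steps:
a(R) = 3 - 9*R/10 (a(R) = 3 + (R/10 + R/(-1)) = 3 + (R*(⅒) + R*(-1)) = 3 + (R/10 - R) = 3 - 9*R/10)
h = -10
k = -309 (k = (3 - 9/10*(-31))*(-10) = (3 + 279/10)*(-10) = (309/10)*(-10) = -309)
(-42622 + 36753)*((6164 + 24951)/(12742 - 17449) + k) = (-42622 + 36753)*((6164 + 24951)/(12742 - 17449) - 309) = -5869*(31115/(-4707) - 309) = -5869*(31115*(-1/4707) - 309) = -5869*(-31115/4707 - 309) = -5869*(-1485578/4707) = 8718857282/4707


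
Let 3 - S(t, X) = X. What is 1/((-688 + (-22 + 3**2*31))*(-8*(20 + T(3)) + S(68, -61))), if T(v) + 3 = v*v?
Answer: 1/62064 ≈ 1.6112e-5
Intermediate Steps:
T(v) = -3 + v**2 (T(v) = -3 + v*v = -3 + v**2)
S(t, X) = 3 - X
1/((-688 + (-22 + 3**2*31))*(-8*(20 + T(3)) + S(68, -61))) = 1/((-688 + (-22 + 3**2*31))*(-8*(20 + (-3 + 3**2)) + (3 - 1*(-61)))) = 1/((-688 + (-22 + 9*31))*(-8*(20 + (-3 + 9)) + (3 + 61))) = 1/((-688 + (-22 + 279))*(-8*(20 + 6) + 64)) = 1/((-688 + 257)*(-8*26 + 64)) = 1/(-431*(-208 + 64)) = 1/(-431*(-144)) = 1/62064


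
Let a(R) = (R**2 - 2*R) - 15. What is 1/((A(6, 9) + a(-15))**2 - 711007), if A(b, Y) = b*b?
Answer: -1/634831 ≈ -1.5752e-6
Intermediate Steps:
A(b, Y) = b**2
a(R) = -15 + R**2 - 2*R
1/((A(6, 9) + a(-15))**2 - 711007) = 1/((6**2 + (-15 + (-15)**2 - 2*(-15)))**2 - 711007) = 1/((36 + (-15 + 225 + 30))**2 - 711007) = 1/((36 + 240)**2 - 711007) = 1/(276**2 - 711007) = 1/(76176 - 711007) = 1/(-634831) = -1/634831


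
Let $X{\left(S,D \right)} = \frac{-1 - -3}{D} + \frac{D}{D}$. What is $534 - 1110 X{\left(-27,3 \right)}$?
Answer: $-1316$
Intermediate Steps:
$X{\left(S,D \right)} = 1 + \frac{2}{D}$ ($X{\left(S,D \right)} = \frac{-1 + 3}{D} + 1 = \frac{2}{D} + 1 = 1 + \frac{2}{D}$)
$534 - 1110 X{\left(-27,3 \right)} = 534 - 1110 \frac{2 + 3}{3} = 534 - 1110 \cdot \frac{1}{3} \cdot 5 = 534 - 1850 = -1316$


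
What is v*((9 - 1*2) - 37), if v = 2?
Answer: -60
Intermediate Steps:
v*((9 - 1*2) - 37) = 2*((9 - 1*2) - 37) = 2*((9 - 2) - 37) = 2*(7 - 37) = 2*(-30) = -60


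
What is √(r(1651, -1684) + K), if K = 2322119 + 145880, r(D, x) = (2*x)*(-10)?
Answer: √2501679 ≈ 1581.7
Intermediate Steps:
r(D, x) = -20*x
K = 2467999
√(r(1651, -1684) + K) = √(-20*(-1684) + 2467999) = √(33680 + 2467999) = √2501679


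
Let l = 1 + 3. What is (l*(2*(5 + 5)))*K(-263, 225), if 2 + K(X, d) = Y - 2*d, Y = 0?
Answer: -36160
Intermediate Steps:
l = 4
K(X, d) = -2 - 2*d (K(X, d) = -2 + (0 - 2*d) = -2 - 2*d)
(l*(2*(5 + 5)))*K(-263, 225) = (4*(2*(5 + 5)))*(-2 - 2*225) = (4*(2*10))*(-2 - 450) = (4*20)*(-452) = 80*(-452) = -36160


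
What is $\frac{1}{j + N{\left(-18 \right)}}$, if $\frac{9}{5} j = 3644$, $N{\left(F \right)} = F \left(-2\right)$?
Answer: $\frac{9}{18544} \approx 0.00048533$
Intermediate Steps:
$N{\left(F \right)} = - 2 F$
$j = \frac{18220}{9}$ ($j = \frac{5}{9} \cdot 3644 = \frac{18220}{9} \approx 2024.4$)
$\frac{1}{j + N{\left(-18 \right)}} = \frac{1}{\frac{18220}{9} - -36} = \frac{1}{\frac{18220}{9} + 36} = \frac{1}{\frac{18544}{9}} = \frac{9}{18544}$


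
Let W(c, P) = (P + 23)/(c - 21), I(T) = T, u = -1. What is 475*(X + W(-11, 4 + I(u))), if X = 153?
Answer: 1156625/16 ≈ 72289.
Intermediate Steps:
W(c, P) = (23 + P)/(-21 + c)
475*(X + W(-11, 4 + I(u))) = 475*(153 + (23 + (4 - 1))/(-21 - 11)) = 475*(153 + (23 + 3)/(-32)) = 475*(153 - 1/32*26) = 475*(153 - 13/16) = 475*(2435/16) = 1156625/16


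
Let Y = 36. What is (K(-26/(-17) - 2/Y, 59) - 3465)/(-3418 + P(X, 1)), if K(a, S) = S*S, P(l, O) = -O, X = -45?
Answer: -16/3419 ≈ -0.0046797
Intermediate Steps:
K(a, S) = S²
(K(-26/(-17) - 2/Y, 59) - 3465)/(-3418 + P(X, 1)) = (59² - 3465)/(-3418 - 1*1) = (3481 - 3465)/(-3418 - 1) = 16/(-3419) = 16*(-1/3419) = -16/3419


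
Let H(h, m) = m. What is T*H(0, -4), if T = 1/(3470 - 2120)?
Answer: -2/675 ≈ -0.0029630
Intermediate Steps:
T = 1/1350 ≈ 0.00074074
T*H(0, -4) = (1/1350)*(-4) = -2/675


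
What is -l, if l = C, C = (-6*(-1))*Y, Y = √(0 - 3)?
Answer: -6*I*√3 ≈ -10.392*I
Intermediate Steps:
Y = I*√3 (Y = √(-3) = I*√3 ≈ 1.732*I)
C = 6*I*√3 (C = (-6*(-1))*(I*√3) = 6*(I*√3) = 6*I*√3 ≈ 10.392*I)
l = 6*I*√3 ≈ 10.392*I
-l = -6*I*√3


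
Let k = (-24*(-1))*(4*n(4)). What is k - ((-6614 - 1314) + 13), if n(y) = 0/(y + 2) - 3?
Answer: 7627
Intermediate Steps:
n(y) = -3 (n(y) = 0/(2 + y) - 3 = 0 - 3 = -3)
k = -288 (k = (-24*(-1))*(4*(-3)) = 24*(-12) = -288)
k - ((-6614 - 1314) + 13) = -288 - ((-6614 - 1314) + 13) = -288 - (-7928 + 13) = -288 - 1*(-7915) = -288 + 7915 = 7627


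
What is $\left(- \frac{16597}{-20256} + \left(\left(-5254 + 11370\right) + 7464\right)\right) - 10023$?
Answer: $\frac{72067189}{20256} \approx 3557.8$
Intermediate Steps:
$\left(- \frac{16597}{-20256} + \left(\left(-5254 + 11370\right) + 7464\right)\right) - 10023 = \left(\left(-16597\right) \left(- \frac{1}{20256}\right) + \left(6116 + 7464\right)\right) - 10023 = \left(\frac{16597}{20256} + 13580\right) - 10023 = \frac{275093077}{20256} - 10023 = \frac{72067189}{20256}$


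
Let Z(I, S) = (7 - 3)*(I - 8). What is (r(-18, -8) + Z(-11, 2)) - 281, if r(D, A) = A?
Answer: -365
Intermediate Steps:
Z(I, S) = -32 + 4*I (Z(I, S) = 4*(-8 + I) = -32 + 4*I)
(r(-18, -8) + Z(-11, 2)) - 281 = (-8 + (-32 + 4*(-11))) - 281 = (-8 + (-32 - 44)) - 281 = (-8 - 76) - 281 = -84 - 281 = -365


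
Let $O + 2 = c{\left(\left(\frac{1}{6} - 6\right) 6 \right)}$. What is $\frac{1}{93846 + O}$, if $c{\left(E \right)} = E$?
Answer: $\frac{1}{93809} \approx 1.066 \cdot 10^{-5}$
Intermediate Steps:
$O = -37$ ($O = -2 + \left(\frac{1}{6} - 6\right) 6 = -2 - 35 = -37$)
$\frac{1}{93846 + O} = \frac{1}{93846 - 37} = \frac{1}{93809}$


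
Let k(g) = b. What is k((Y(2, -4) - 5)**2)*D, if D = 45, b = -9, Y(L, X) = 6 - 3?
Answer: -405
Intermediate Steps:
Y(L, X) = 3
k(g) = -9
k((Y(2, -4) - 5)**2)*D = -9*45 = -405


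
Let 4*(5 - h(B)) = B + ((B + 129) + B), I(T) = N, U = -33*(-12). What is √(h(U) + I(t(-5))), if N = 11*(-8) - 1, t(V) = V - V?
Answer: I*√1653/2 ≈ 20.329*I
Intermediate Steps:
t(V) = 0
U = 396
N = -89 (N = -88 - 1 = -89)
I(T) = -89
h(B) = -109/4 - 3*B/4 (h(B) = 5 - (B + ((B + 129) + B))/4 = 5 - (B + ((129 + B) + B))/4 = 5 - (B + (129 + 2*B))/4 = 5 - (129 + 3*B)/4 = 5 + (-129/4 - 3*B/4) = -109/4 - 3*B/4)
√(h(U) + I(t(-5))) = √((-109/4 - ¾*396) - 89) = √((-109/4 - 297) - 89) = √(-1297/4 - 89) = √(-1653/4) = I*√1653/2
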